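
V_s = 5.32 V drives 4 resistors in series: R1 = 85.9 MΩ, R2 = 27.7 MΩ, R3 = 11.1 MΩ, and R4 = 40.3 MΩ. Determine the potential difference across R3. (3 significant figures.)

Series total: ΣR = 85.9 + 27.7 + 11.1 + 40.3 = 165.0 MΩ.
By the voltage-divider rule, V = 5.32 × 11.10/165.0 = 0.3579 V.

V ≈ 0.358 V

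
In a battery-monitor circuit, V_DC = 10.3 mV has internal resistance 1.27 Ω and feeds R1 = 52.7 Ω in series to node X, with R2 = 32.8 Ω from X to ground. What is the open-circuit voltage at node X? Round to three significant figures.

V_th ≈ 3.89 mV

R1' = 1.27 + 52.7 = 53.97 Ω (source resistance + R1).
With X open, the divider is unloaded: V_th = 10.3 × 32.8/86.77 = 3.894 mV.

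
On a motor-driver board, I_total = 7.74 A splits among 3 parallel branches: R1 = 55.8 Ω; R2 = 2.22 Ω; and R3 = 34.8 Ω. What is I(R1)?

I ≈ 0.279 A

ΣG = 1/55.8 + 1/2.22 + 1/34.8 = 0.4971.
Current divider: I(R1) = I_total · G_k/ΣG = 7.74 × (0.01792/0.4971) = 7.74 × 0.03605 = 0.2790 A.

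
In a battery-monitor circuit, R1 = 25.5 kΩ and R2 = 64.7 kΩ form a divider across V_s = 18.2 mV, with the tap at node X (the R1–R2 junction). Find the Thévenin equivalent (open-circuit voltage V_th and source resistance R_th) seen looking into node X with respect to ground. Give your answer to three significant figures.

V_th is the unloaded tap voltage: V_s · R2/(R1+R2) = 18.2 × 0.7173 = 13.05 mV.
Looking into X with the source shorted: R_th = R1·R2/(R1+R2) = 25.50 × 64.7/90.20 = 18.29 kΩ.

V_th ≈ 13.1 mV, R_th ≈ 18.3 kΩ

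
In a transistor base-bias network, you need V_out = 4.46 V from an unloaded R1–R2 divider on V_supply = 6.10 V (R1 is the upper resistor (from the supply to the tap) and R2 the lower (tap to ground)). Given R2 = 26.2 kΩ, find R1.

R1 ≈ 9.63 kΩ

V_out/V_supply = R2/(R1+R2) = 0.7311.
So R1 = R2 · (V_supply/V_out − 1) = 26.2 × (6.10/4.46 − 1) = 26.2 × 0.3677 = 9.634 kΩ.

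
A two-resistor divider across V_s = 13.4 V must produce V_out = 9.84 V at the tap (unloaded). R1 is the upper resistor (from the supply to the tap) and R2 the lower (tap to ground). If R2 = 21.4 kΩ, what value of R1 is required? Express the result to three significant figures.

V_out/V_s = R2/(R1+R2) = 0.7343.
So R1 = R2 · (V_s/V_out − 1) = 21.4 × (13.4/9.84 − 1) = 21.4 × 0.3618 = 7.742 kΩ.

R1 ≈ 7.74 kΩ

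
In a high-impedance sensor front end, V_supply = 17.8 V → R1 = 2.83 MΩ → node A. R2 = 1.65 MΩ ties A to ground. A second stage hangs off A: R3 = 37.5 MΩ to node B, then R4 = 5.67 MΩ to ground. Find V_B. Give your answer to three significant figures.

V_B ≈ 0.841 V

Looking into the second stage from A: R3 + R4 = 43.17 MΩ appears in parallel with R2.
R2 ‖ (R3+R4) = 1.589 MΩ.
So V_A = 17.8 × 0.3596 = 6.401 V.
Stage 2 is unloaded, so V_B = V_A · R4/(R3+R4) = 6.401 × 5.67/43.17 = 0.8407 V.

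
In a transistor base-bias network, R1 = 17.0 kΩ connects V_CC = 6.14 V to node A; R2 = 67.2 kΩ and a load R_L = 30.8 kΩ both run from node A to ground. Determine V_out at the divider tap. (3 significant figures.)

V_out ≈ 3.40 V

R2 ‖ R_L = (67.2 × 30.8)/(67.2 + 30.8) = 21.12 kΩ.
Then V_out = V_CC · R2'/(R1 + R2') = 6.14 × 21.12/38.12 = 3.402 V.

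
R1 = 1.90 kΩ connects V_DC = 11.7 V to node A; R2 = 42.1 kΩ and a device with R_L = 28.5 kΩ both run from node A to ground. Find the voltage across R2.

R2 ‖ R_L = (42.1 × 28.5)/(42.1 + 28.5) = 17.00 kΩ.
Voltage divider with the loaded lower leg: V_out = 11.7 × 17.00/(1.90 + 17.00) = 11.7 × 0.8994 = 10.52 V.

V_out ≈ 10.5 V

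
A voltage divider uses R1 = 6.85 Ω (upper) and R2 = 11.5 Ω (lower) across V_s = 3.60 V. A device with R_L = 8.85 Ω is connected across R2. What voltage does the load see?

V_out ≈ 1.52 V

First combine the lower leg with the load: R2 ‖ R_L = 5.001 Ω.
Then V_out = V_s · R2'/(R1 + R2') = 3.60 × 5.001/11.85 = 1.519 V.
(Unloaded it would be 2.26 V; the load pulls it down.)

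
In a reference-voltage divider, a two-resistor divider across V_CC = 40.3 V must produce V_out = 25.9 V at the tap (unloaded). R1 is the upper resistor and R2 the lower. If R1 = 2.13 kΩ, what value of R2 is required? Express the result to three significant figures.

V_out/V_CC = R2/(R1+R2) = 0.6427.
So R2 = R1 · V_out/(V_CC − V_out) = 2.13 × 25.9/(40.3 − 25.9) = 2.13 × 1.799 = 3.831 kΩ.

R2 ≈ 3.83 kΩ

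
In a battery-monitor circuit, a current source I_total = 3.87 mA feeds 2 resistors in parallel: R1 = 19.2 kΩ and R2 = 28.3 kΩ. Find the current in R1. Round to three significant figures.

With just two branches, the current splits inversely with resistance.
So I = 3.87 × 28.3/47.50 = 2.306 mA.

I ≈ 2.31 mA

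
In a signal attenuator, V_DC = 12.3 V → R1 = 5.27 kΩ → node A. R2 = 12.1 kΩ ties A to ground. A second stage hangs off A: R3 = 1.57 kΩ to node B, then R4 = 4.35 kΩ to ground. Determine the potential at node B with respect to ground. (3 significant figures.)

V_B ≈ 3.89 V

Looking into the second stage from A: R3 + R4 = 5.920 kΩ appears in parallel with R2.
R2 ‖ (R3+R4) = 3.975 kΩ.
So V_A = 12.3 × 0.4300 = 5.289 V.
Then the unloaded second divider: V_B = V_A × R4/(R3+R4) = 5.289 × 0.7348 = 3.886 V.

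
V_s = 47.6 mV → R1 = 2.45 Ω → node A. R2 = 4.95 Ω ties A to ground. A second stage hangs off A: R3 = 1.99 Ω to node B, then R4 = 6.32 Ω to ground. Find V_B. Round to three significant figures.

Node A sees R2 in parallel with the series input of stage 2, R3 + R4 = 8.310 Ω.
Effective lower resistance at A: R2 ‖ 8.310 = 3.102 Ω.
V_A = 47.6 × 3.102/(2.45 + 3.102) = 26.60 mV.
Then the unloaded second divider: V_B = V_A × R4/(R3+R4) = 26.60 × 0.7605 = 20.23 mV.

V_B ≈ 20.2 mV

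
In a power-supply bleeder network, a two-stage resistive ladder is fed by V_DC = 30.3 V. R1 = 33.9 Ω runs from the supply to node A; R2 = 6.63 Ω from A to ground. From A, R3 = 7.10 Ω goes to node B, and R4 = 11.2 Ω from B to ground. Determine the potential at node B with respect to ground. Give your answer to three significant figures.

Node A sees R2 in parallel with the series input of stage 2, R3 + R4 = 18.30 Ω.
R2 ‖ (R3+R4) = 4.867 Ω.
So V_A = 30.3 × 0.1255 = 3.804 V.
Stage 2 is unloaded, so V_B = V_A · R4/(R3+R4) = 3.804 × 11.2/18.30 = 2.328 V.

V_B ≈ 2.33 V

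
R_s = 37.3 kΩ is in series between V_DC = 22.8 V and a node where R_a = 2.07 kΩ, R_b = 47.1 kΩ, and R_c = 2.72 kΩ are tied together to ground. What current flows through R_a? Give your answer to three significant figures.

I ≈ 0.329 mA

Equivalent of the parallel group: R_p = 1.147 kΩ.
V_A = 22.8 × 1.147/38.45 = 0.6801 V.
Branch current I = V_A/R_a = 0.6801/2.07 = 0.3286 mA.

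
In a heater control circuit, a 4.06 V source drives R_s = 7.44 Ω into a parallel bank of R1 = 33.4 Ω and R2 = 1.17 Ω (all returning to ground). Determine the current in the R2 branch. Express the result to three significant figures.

I ≈ 0.458 A

Parallel bank: R_p = 1/(1/33.4 + 1/1.17) = 1.130 Ω.
Node voltage V_A = V_supply · R_p/(R_s + R_p) = 4.06 × 0.1319 = 0.5355 V.
I(R2) = V_A / R2 = 0.5355/1.17 = 0.4577 A.
(Check via current divider: I_total = 0.4737 A; share G_k/ΣG = 0.9662 → same result.)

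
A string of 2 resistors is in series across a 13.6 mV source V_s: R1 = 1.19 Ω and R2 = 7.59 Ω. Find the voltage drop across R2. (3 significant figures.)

V ≈ 11.8 mV

ΣR = 1.19 + 7.59 = 8.780 Ω.
Voltage divider: V = V_s · (7.590 / 8.780) = 13.6 × 0.8645 = 11.76 mV.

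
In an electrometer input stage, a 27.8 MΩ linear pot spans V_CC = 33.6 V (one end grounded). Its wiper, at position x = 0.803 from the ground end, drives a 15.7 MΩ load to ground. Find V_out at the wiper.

V_out ≈ 21.1 V

Split the track: R_lower = x·R_p = 22.32 MΩ, R_upper = (1−x)·R_p = 5.477 MΩ.
(x·R_p) ‖ R_L = 9.217 MΩ.
Loaded-divider output: V_out = 33.6 × 0.6273 = 21.08 V.
(Unloaded: V_out = x·V_CC = 27.0 V.)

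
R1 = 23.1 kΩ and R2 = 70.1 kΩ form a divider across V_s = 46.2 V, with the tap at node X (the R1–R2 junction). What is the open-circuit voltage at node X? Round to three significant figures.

V_th is the unloaded tap voltage: V_s · R2/(R1+R2) = 46.2 × 0.7521 = 34.75 V.

V_th ≈ 34.7 V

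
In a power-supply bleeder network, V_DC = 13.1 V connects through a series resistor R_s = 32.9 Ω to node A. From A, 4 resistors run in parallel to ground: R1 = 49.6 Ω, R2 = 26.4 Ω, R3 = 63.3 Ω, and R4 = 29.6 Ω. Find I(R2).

Parallel bank: R_p = 1/(1/49.6 + 1/26.4 + 1/63.3 + 1/29.6) = 9.292 Ω.
V_A by voltage divider: V_A = 13.1 × 9.292/(32.9 + 9.292) = 2.885 V.
I(R2) = V_A / R2 = 2.885/26.4 = 0.1093 A.
(Check via current divider: I_total = 0.3105 A; share G_k/ΣG = 0.3520 → same result.)

I ≈ 0.109 A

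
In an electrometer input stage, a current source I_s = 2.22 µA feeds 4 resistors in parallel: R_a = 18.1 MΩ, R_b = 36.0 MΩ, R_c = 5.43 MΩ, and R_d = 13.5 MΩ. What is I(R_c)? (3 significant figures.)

I ≈ 1.20 µA

Total conductance ΣG = 1/18.1 + 1/36.0 + 1/5.43 + 1/13.5 = 0.3413 (units of 1/MΩ).
R_c takes the fraction G_k/ΣG = 0.1842/0.3413 = 0.5396, so I = 2.22 × 0.5396 = 1.198 µA.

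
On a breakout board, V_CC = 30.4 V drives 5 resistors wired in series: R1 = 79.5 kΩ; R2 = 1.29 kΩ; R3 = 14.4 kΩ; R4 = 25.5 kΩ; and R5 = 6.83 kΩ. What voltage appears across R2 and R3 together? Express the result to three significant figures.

ΣR = 79.5 + 1.29 + 14.4 + 25.5 + 6.83 = 127.5 kΩ.
R_{R2..R3} = 1.29 + 14.4 = 15.69 kΩ.
Voltage divider: V = V_CC · (15.69 / 127.5) = 30.4 × 0.1230 = 3.740 V.

V ≈ 3.74 V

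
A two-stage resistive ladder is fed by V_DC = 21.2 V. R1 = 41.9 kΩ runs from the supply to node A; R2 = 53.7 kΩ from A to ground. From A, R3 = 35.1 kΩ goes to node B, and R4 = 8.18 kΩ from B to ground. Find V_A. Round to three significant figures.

V_A ≈ 7.71 V

Looking into the second stage from A: R3 + R4 = 43.28 kΩ appears in parallel with R2.
R2 ‖ (R3+R4) = 23.97 kΩ.
So V_A = 21.2 × 0.3639 = 7.714 V.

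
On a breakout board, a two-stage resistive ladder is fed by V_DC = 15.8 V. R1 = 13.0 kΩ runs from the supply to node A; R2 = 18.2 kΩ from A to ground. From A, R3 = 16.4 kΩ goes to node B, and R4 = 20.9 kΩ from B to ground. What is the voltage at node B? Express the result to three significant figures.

V_B ≈ 4.29 V

Looking into the second stage from A: R3 + R4 = 37.30 kΩ appears in parallel with R2.
R2 ‖ (R3+R4) = 12.23 kΩ.
So V_A = 15.8 × 0.4848 = 7.659 V.
V_B = V_A × 0.5603 = 4.292 V.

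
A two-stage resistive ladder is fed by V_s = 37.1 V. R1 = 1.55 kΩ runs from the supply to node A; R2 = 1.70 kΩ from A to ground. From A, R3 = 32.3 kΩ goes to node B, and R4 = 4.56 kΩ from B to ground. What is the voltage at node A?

The second stage (R3 + R4 = 36.86 kΩ) loads node A in parallel with R2.
R2 ‖ (R3+R4) = 1.625 kΩ.
First divider: V_A = V_s · 1.625/(1.55 + 1.625) = 18.99 V.

V_A ≈ 19.0 V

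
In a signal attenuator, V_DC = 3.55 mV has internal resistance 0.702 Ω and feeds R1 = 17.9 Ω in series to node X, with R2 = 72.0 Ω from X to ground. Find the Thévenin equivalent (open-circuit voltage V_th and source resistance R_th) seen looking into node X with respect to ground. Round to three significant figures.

V_th ≈ 2.82 mV, R_th ≈ 14.8 Ω

R1' = 0.702 + 17.9 = 18.60 Ω (source resistance + R1).
With X open, the divider is unloaded: V_th = 3.55 × 72.0/90.60 = 2.821 mV.
With V_DC suppressed (replaced by a short), R_th = R1' ‖ R2 = (18.60 × 72.0)/(18.60 + 72.0) = 14.78 Ω.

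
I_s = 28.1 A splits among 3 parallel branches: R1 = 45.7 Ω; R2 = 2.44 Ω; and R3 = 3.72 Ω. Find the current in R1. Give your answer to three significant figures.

I ≈ 0.878 A

Conductances: ΣG = 1/45.7 + 1/2.44 + 1/3.72 = 0.7005 (1/Ω).
Current divider: I(R1) = I_s · G_k/ΣG = 28.1 × (0.02188/0.7005) = 28.1 × 0.03124 = 0.8777 A.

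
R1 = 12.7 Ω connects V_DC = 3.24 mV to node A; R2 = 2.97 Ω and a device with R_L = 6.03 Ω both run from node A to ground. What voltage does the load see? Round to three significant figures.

V_out ≈ 0.439 mV

The load sits in parallel with R2, giving an effective lower resistance R2' = R2·R_L/(R2+R_L) = 1.990 Ω.
Now apply the divider: V_out = 3.24 × 0.1355 = 0.4389 mV.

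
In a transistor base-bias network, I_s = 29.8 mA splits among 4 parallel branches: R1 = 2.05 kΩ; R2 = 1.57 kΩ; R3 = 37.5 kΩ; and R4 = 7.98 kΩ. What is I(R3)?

Total conductance ΣG = 1/2.05 + 1/1.57 + 1/37.5 + 1/7.98 = 1.277 (units of 1/kΩ).
Current divider: I(R3) = I_s · G_k/ΣG = 29.8 × (0.02667/1.277) = 29.8 × 0.02089 = 0.6224 mA.

I ≈ 0.622 mA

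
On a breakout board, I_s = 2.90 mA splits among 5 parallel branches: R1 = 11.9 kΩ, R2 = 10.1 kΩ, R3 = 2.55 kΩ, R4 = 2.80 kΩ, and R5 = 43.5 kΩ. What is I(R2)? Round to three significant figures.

I ≈ 0.301 mA

ΣG = 1/11.9 + 1/10.1 + 1/2.55 + 1/2.80 + 1/43.5 = 0.9553.
By the current-divider rule, I = I_s · G_k/ΣG = 2.90 × 0.1036 = 0.3006 mA.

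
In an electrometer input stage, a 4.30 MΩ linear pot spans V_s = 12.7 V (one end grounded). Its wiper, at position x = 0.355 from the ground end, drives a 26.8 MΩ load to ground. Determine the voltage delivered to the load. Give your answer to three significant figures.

V_out ≈ 4.35 V

The pot divides into 2.773 MΩ above the wiper and 1.526 MΩ below.
Lower segment in parallel with the load: 1.526 ‖ 26.8 = 1.444 MΩ.
V_out = 12.7 × 1.444/(2.773 + 1.444) = 4.349 V.
(Unloaded: V_out = x·V_s = 4.51 V.)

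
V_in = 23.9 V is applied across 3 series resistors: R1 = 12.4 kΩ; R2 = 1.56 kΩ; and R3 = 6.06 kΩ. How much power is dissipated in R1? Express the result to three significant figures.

ΣR = 20.02 kΩ → I = 23.9/20.02 = 1.194 mA.
P(R1) = I²·R1 = (1.194)² × 12.4 = 17.67 mW.

P ≈ 17.7 mW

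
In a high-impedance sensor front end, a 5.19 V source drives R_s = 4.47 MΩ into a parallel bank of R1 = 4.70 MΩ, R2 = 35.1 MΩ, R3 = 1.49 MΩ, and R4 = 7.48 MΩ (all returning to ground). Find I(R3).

I ≈ 0.614 µA

Equivalent of the parallel group: R_p = 0.9559 MΩ.
V_A by voltage divider: V_A = 5.19 × 0.9559/(4.47 + 0.9559) = 0.9144 V.
I(R3) = V_A / R3 = 0.9144/1.49 = 0.6137 µA.
(Check via current divider: I_total = 0.9565 µA; share G_k/ΣG = 0.6416 → same result.)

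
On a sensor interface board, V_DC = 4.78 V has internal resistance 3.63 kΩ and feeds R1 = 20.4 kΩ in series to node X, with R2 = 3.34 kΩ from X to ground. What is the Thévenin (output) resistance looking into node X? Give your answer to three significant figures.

R1' = 3.63 + 20.4 = 24.03 kΩ (source resistance + R1).
Zeroing V_DC shorts the top of R1' to ground, so R_th = R1' ‖ R2 = 2.932 kΩ.

R_th ≈ 2.93 kΩ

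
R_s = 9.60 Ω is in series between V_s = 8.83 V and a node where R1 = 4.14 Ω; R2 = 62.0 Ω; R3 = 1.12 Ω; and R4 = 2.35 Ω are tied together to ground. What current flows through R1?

Equivalent of the parallel group: R_p = 0.6345 Ω.
Node voltage V_A = V_s · R_p/(R_s + R_p) = 8.83 × 0.06200 = 0.5474 V.
Branch current I = V_A/R1 = 0.5474/4.14 = 0.1322 A.

I ≈ 0.132 A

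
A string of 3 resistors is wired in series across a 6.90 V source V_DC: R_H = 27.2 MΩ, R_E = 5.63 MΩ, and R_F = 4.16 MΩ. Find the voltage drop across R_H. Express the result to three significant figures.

V ≈ 5.07 V

Total series resistance ΣR = 27.2 + 5.63 + 4.16 = 36.99 MΩ.
V = V_DC · R/ΣR = 6.90 × 0.7353 = 5.074 V.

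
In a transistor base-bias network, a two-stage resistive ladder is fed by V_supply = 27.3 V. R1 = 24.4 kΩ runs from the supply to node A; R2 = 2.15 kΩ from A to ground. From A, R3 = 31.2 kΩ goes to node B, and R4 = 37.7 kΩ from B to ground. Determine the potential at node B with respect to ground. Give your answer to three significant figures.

V_B ≈ 1.18 V

Looking into the second stage from A: R3 + R4 = 68.90 kΩ appears in parallel with R2.
R2 ‖ (R3+R4) = 2.085 kΩ.
First divider: V_A = V_supply · 2.085/(24.4 + 2.085) = 2.149 V.
Then the unloaded second divider: V_B = V_A × R4/(R3+R4) = 2.149 × 0.5472 = 1.176 V.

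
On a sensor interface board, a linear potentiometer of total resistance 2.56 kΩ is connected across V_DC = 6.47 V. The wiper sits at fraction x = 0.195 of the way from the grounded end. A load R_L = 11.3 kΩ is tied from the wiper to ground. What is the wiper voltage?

The pot divides into 2.061 kΩ above the wiper and 0.4992 kΩ below.
Lower segment in parallel with the load: 0.4992 ‖ 11.3 = 0.4781 kΩ.
V_out = 6.47 × 0.4781/(2.061 + 0.4781) = 1.218 V.

V_out ≈ 1.22 V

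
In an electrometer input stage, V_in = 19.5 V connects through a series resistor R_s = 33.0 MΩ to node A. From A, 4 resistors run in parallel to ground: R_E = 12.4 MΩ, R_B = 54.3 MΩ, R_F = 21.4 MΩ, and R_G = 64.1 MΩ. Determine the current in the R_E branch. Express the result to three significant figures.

I ≈ 0.249 µA

Combine the parallel branches: R_p = (1/12.4 + 1/54.3 + 1/21.4 + 1/64.1)⁻¹ = 6.196 MΩ.
V_A = 19.5 × 6.196/39.20 = 3.083 V.
Branch current I = V_A/R_E = 3.083/12.4 = 0.2486 µA.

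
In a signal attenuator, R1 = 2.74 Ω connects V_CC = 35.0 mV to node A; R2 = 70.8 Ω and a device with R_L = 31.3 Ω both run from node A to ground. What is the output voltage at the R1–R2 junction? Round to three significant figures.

R2 ‖ R_L = (70.8 × 31.3)/(70.8 + 31.3) = 21.70 Ω.
Now apply the divider: V_out = 35.0 × 0.8879 = 31.08 mV.

V_out ≈ 31.1 mV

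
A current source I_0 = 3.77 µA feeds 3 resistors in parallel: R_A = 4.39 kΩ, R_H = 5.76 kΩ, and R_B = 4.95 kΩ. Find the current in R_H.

I ≈ 1.08 µA

Total conductance ΣG = 1/4.39 + 1/5.76 + 1/4.95 = 0.6034 (units of 1/kΩ).
By the current-divider rule, I = I_0 · G_k/ΣG = 3.77 × 0.2877 = 1.085 µA.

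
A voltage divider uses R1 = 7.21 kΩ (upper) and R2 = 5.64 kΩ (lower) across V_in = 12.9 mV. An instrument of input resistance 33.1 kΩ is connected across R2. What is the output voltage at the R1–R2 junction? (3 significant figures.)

V_out ≈ 5.17 mV

R2 ‖ R_L = (5.64 × 33.1)/(5.64 + 33.1) = 4.819 kΩ.
Voltage divider with the loaded lower leg: V_out = 12.9 × 4.819/(7.21 + 4.819) = 12.9 × 0.4006 = 5.168 mV.
(Unloaded it would be 5.66 mV; the load pulls it down.)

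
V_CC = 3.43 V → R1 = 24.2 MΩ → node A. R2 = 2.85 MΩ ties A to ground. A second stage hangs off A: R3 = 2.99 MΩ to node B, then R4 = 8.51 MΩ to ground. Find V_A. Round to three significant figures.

The second stage (R3 + R4 = 11.50 MΩ) loads node A in parallel with R2.
R2 ‖ (R3+R4) = 2.284 MΩ.
V_A = 3.43 × 2.284/(24.2 + 2.284) = 0.2958 V.

V_A ≈ 0.296 V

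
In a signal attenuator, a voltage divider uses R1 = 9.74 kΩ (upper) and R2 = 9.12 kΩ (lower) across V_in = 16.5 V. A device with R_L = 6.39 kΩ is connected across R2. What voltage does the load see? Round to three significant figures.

V_out ≈ 4.59 V

R2 ‖ R_L = (9.12 × 6.39)/(9.12 + 6.39) = 3.757 kΩ.
Then V_out = V_in · R2'/(R1 + R2') = 16.5 × 3.757/13.50 = 4.593 V.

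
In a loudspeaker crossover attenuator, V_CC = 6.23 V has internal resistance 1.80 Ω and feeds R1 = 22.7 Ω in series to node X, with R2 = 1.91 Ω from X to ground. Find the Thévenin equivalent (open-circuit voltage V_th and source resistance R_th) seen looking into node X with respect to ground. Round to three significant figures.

R1' = 1.80 + 22.7 = 24.50 Ω (source resistance + R1).
Open-circuit (no load on X): V_th = V_CC · R2/(R1' + R2) = 6.23 × 1.91/(24.50 + 1.91) = 0.4506 V.
Zeroing V_CC shorts the top of R1' to ground, so R_th = R1' ‖ R2 = 1.772 Ω.

V_th ≈ 0.451 V, R_th ≈ 1.77 Ω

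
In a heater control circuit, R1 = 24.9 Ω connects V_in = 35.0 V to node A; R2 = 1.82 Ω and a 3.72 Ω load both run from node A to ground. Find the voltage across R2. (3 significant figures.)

First combine the lower leg with the load: R2 ‖ R_L = 1.222 Ω.
Then V_out = V_in · R2'/(R1 + R2') = 35.0 × 1.222/26.12 = 1.637 V.
(Unloaded it would be 2.38 V; the load pulls it down.)

V_out ≈ 1.64 V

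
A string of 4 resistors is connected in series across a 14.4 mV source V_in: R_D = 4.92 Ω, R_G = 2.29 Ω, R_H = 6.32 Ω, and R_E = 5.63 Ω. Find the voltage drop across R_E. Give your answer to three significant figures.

V ≈ 4.23 mV

Series total: ΣR = 4.92 + 2.29 + 6.32 + 5.63 = 19.16 Ω.
V = V_in · R/ΣR = 14.4 × 0.2938 = 4.231 mV.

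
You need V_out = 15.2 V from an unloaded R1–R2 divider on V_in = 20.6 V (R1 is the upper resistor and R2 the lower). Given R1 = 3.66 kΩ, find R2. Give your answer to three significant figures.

The divider ratio is R2/(R1+R2) = 15.2/20.6 = 0.7379.
So R2 = R1 · V_out/(V_in − V_out) = 3.66 × 15.2/(20.6 − 15.2) = 3.66 × 2.815 = 10.30 kΩ.

R2 ≈ 10.3 kΩ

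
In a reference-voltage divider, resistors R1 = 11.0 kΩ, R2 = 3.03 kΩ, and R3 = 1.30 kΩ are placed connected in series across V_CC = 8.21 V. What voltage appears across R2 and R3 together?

V ≈ 2.32 V

Series total: ΣR = 11.0 + 3.03 + 1.30 = 15.33 kΩ.
R_{R2..R3} = 3.03 + 1.30 = 4.330 kΩ.
V = V_CC · R/ΣR = 8.21 × 0.2825 = 2.319 V.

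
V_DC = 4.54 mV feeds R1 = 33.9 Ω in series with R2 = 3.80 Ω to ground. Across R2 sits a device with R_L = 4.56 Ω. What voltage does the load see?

V_out ≈ 0.262 mV

R2 ‖ R_L = (3.80 × 4.56)/(3.80 + 4.56) = 2.073 Ω.
Voltage divider with the loaded lower leg: V_out = 4.54 × 2.073/(33.9 + 2.073) = 4.54 × 0.05762 = 0.2616 mV.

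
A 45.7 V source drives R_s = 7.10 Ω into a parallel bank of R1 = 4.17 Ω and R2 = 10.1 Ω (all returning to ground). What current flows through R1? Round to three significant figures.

I ≈ 3.22 A

Parallel bank: R_p = 1/(1/4.17 + 1/10.1) = 2.951 Ω.
Node voltage V_A = V_DC · R_p/(R_s + R_p) = 45.7 × 0.2936 = 13.42 V.
Branch current I = V_A/R1 = 13.42/4.17 = 3.218 A.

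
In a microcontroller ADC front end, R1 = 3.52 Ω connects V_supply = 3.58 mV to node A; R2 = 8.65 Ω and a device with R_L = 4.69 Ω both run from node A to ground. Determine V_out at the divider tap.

V_out ≈ 1.66 mV

R2 ‖ R_L = (8.65 × 4.69)/(8.65 + 4.69) = 3.041 Ω.
Then V_out = V_supply · R2'/(R1 + R2') = 3.58 × 3.041/6.561 = 1.659 mV.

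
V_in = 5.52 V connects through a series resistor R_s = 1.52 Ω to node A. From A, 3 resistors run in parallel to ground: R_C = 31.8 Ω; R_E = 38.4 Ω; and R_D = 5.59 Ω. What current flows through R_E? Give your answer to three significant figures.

I ≈ 0.106 A

Equivalent of the parallel group: R_p = 4.230 Ω.
Node voltage V_A = V_in · R_p/(R_s + R_p) = 5.52 × 0.7357 = 4.061 V.
Branch current I = V_A/R_E = 4.061/38.4 = 0.1058 A.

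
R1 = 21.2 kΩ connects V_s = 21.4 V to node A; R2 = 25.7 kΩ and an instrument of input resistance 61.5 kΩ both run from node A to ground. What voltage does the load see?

The load sits in parallel with R2, giving an effective lower resistance R2' = R2·R_L/(R2+R_L) = 18.13 kΩ.
Now apply the divider: V_out = 21.4 × 0.4609 = 9.863 V.

V_out ≈ 9.86 V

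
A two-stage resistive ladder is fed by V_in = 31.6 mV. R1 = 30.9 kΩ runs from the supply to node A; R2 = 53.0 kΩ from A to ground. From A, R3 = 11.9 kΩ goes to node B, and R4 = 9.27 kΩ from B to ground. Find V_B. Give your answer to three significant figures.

V_B ≈ 4.55 mV

Looking into the second stage from A: R3 + R4 = 21.17 kΩ appears in parallel with R2.
Effective lower resistance at A: R2 ‖ 21.17 = 15.13 kΩ.
So V_A = 31.6 × 0.3287 = 10.39 mV.
Stage 2 is unloaded, so V_B = V_A · R4/(R3+R4) = 10.39 × 9.27/21.17 = 4.548 mV.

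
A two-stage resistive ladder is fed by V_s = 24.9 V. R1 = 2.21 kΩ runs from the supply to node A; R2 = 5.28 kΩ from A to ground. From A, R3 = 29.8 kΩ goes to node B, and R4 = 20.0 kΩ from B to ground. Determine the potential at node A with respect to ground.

V_A ≈ 17.0 V

Looking into the second stage from A: R3 + R4 = 49.80 kΩ appears in parallel with R2.
R2 ‖ (R3+R4) = 4.774 kΩ.
First divider: V_A = V_s · 4.774/(2.21 + 4.774) = 17.02 V.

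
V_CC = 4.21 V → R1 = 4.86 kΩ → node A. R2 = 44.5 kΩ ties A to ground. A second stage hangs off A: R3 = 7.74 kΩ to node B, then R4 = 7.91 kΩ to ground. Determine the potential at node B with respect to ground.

The second stage (R3 + R4 = 15.65 kΩ) loads node A in parallel with R2.
R2 ‖ (R3+R4) = 11.58 kΩ.
So V_A = 4.21 × 0.7043 = 2.965 V.
Then the unloaded second divider: V_B = V_A × R4/(R3+R4) = 2.965 × 0.5054 = 1.499 V.

V_B ≈ 1.50 V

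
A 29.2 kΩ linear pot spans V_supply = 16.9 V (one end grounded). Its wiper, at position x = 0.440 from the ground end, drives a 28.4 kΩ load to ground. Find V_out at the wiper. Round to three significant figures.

Split the track: R_lower = x·R_p = 12.85 kΩ, R_upper = (1−x)·R_p = 16.35 kΩ.
R_L loads the lower segment: effective lower R = 8.846 kΩ.
Then V_out = V_supply · 8.846/(16.35 + 8.846) = 5.933 V.

V_out ≈ 5.93 V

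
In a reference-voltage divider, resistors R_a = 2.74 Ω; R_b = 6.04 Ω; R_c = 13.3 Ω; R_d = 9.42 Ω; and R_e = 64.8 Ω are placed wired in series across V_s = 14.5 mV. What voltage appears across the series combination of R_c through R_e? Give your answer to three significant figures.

V ≈ 13.2 mV

ΣR = 2.74 + 6.04 + 13.3 + 9.42 + 64.8 = 96.30 Ω.
R_{R_c..R_e} = 13.3 + 9.42 + 64.8 = 87.52 Ω.
Voltage divider: V = V_s · (87.52 / 96.30) = 14.5 × 0.9088 = 13.18 mV.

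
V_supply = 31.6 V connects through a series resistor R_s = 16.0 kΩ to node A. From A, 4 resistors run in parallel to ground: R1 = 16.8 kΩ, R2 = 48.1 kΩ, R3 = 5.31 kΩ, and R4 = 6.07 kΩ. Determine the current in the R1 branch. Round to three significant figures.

I ≈ 0.237 mA

Parallel bank: R_p = 1/(1/16.8 + 1/48.1 + 1/5.31 + 1/6.07) = 2.307 kΩ.
V_A = 31.6 × 2.307/18.31 = 3.983 V.
I(R1) = V_A / R1 = 3.983/16.8 = 0.2371 mA.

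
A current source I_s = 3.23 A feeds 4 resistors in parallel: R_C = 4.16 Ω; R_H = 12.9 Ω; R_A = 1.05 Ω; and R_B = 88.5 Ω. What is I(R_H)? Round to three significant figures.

Total conductance ΣG = 1/4.16 + 1/12.9 + 1/1.05 + 1/88.5 = 1.282 (units of 1/Ω).
Current divider: I(R_H) = I_s · G_k/ΣG = 3.23 × (0.07752/1.282) = 3.23 × 0.06049 = 0.1954 A.

I ≈ 0.195 A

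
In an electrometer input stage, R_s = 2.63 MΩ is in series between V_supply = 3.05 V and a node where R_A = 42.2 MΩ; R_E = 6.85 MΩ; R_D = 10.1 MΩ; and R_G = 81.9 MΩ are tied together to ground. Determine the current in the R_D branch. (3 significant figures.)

Combine the parallel branches: R_p = (1/42.2 + 1/6.85 + 1/10.1 + 1/81.9)⁻¹ = 3.560 MΩ.
V_A = 3.05 × 3.560/6.190 = 1.754 V.
I(R_D) = V_A / R_D = 1.754/10.1 = 0.1737 µA.

I ≈ 0.174 µA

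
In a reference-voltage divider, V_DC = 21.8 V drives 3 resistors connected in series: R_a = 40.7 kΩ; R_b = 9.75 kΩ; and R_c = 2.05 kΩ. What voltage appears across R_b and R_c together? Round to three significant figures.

Total series resistance ΣR = 40.7 + 9.75 + 2.05 = 52.50 kΩ.
R_{R_b..R_c} = 9.75 + 2.05 = 11.80 kΩ.
Voltage divider: V = V_DC · (11.80 / 52.50) = 21.8 × 0.2248 = 4.900 V.

V ≈ 4.90 V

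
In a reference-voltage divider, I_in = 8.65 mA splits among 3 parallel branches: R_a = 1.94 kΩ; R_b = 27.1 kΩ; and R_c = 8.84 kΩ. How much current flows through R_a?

I ≈ 6.70 mA

ΣG = 1/1.94 + 1/27.1 + 1/8.84 = 0.6655.
Current divider: I(R_a) = I_in · G_k/ΣG = 8.65 × (0.5155/0.6655) = 8.65 × 0.7746 = 6.700 mA.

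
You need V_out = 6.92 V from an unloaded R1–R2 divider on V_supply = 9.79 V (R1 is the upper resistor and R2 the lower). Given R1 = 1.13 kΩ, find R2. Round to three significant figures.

R2 ≈ 2.72 kΩ

V_out/V_supply = R2/(R1+R2) = 0.7068.
Rearranging, R2 = R1·k/(1−k) = 1.13 × 2.411 = 2.725 kΩ.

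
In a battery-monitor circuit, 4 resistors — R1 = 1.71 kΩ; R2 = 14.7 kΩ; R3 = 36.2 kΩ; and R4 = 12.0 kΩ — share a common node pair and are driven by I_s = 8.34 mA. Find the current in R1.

ΣG = 1/1.71 + 1/14.7 + 1/36.2 + 1/12.0 = 0.7638.
By the current-divider rule, I = I_s · G_k/ΣG = 8.34 × 0.7657 = 6.386 mA.

I ≈ 6.39 mA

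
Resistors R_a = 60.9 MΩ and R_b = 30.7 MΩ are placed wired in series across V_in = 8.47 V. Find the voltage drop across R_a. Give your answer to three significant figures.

ΣR = 60.9 + 30.7 = 91.60 MΩ.
Voltage divider: V = V_in · (60.90 / 91.60) = 8.47 × 0.6648 = 5.631 V.

V ≈ 5.63 V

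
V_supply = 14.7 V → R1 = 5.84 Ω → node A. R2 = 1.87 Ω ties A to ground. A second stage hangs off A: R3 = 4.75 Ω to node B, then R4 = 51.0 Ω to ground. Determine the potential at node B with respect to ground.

Looking into the second stage from A: R3 + R4 = 55.75 Ω appears in parallel with R2.
Effective lower resistance at A: R2 ‖ 55.75 = 1.809 Ω.
First divider: V_A = V_supply · 1.809/(5.84 + 1.809) = 3.477 V.
Stage 2 is unloaded, so V_B = V_A · R4/(R3+R4) = 3.477 × 51.0/55.75 = 3.181 V.

V_B ≈ 3.18 V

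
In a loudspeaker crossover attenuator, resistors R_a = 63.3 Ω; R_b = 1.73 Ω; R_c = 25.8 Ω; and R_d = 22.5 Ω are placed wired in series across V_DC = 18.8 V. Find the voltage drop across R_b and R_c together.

Total series resistance ΣR = 63.3 + 1.73 + 25.8 + 22.5 = 113.3 Ω.
R_{R_b..R_c} = 1.73 + 25.8 = 27.53 Ω.
By the voltage-divider rule, V = 18.8 × 27.53/113.3 = 4.567 V.

V ≈ 4.57 V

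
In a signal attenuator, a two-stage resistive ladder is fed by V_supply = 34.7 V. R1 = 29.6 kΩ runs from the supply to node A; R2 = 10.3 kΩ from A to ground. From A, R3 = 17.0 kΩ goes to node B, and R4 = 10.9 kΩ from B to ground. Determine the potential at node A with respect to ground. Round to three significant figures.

V_A ≈ 7.03 V

The second stage (R3 + R4 = 27.90 kΩ) loads node A in parallel with R2.
R2 ‖ (R3+R4) = 7.523 kΩ.
First divider: V_A = V_supply · 7.523/(29.6 + 7.523) = 7.032 V.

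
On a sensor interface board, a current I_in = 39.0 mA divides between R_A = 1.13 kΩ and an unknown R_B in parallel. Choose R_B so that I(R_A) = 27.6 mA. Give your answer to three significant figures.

The fraction through R_A equals R_B/(R_A+R_B).
With f = 0.7077, R_B = R_A · f/(1−f) = 1.13 × 2.421 = 2.736 kΩ.

R_B ≈ 2.74 kΩ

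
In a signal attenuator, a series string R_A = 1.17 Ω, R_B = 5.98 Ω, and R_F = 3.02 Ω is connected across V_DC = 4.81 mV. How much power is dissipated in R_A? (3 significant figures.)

P ≈ 0.262 µW

ΣR = 10.17 Ω → I = 4.81/10.17 = 0.4730 mA.
P(R_A) = I²·R_A = (0.4730)² × 1.17 = 0.2617 µW.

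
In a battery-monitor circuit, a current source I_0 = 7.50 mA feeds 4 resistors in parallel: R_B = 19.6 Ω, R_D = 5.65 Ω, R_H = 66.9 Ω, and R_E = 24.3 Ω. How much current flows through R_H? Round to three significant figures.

Conductances: ΣG = 1/19.6 + 1/5.65 + 1/66.9 + 1/24.3 = 0.2841 (1/Ω).
By the current-divider rule, I = I_0 · G_k/ΣG = 7.50 × 0.05261 = 0.3946 mA.

I ≈ 0.395 mA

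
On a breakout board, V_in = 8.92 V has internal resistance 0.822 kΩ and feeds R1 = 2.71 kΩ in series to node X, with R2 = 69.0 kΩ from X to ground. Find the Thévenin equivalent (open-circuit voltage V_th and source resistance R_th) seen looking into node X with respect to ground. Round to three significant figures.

V_th ≈ 8.49 V, R_th ≈ 3.36 kΩ

R1' = 0.822 + 2.71 = 3.532 kΩ (source resistance + R1).
With X open, the divider is unloaded: V_th = 8.92 × 69.0/72.53 = 8.486 V.
Looking into X with the source shorted: R_th = R1'·R2/(R1'+R2) = 3.532 × 69.0/72.53 = 3.360 kΩ.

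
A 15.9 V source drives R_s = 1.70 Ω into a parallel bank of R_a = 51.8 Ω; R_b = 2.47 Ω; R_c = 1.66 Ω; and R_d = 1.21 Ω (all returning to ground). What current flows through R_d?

Parallel bank: R_p = 1/(1/51.8 + 1/2.47 + 1/1.66 + 1/1.21) = 0.5397 Ω.
Node voltage V_A = V_s · R_p/(R_s + R_p) = 15.9 × 0.2410 = 3.831 V.
I(R_d) = V_A / R_d = 3.831/1.21 = 3.166 A.

I ≈ 3.17 A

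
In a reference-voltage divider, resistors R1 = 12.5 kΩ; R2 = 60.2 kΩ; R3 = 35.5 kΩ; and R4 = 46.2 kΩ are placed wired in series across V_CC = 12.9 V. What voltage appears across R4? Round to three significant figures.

Series total: ΣR = 12.5 + 60.2 + 35.5 + 46.2 = 154.4 kΩ.
By the voltage-divider rule, V = 12.9 × 46.20/154.4 = 3.860 V.

V ≈ 3.86 V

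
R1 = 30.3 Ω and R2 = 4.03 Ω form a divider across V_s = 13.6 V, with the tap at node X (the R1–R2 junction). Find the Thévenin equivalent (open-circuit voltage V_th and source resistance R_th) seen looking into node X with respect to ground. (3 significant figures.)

Open-circuit (no load on X): V_th = V_s · R2/(R1 + R2) = 13.6 × 4.03/(30.30 + 4.03) = 1.597 V.
With V_s suppressed (replaced by a short), R_th = R1 ‖ R2 = (30.30 × 4.03)/(30.30 + 4.03) = 3.557 Ω.

V_th ≈ 1.60 V, R_th ≈ 3.56 Ω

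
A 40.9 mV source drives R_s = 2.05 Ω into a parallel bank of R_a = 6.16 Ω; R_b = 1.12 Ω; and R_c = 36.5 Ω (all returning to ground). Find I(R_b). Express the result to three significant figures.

I ≈ 11.3 mA

Combine the parallel branches: R_p = (1/6.16 + 1/1.12 + 1/36.5)⁻¹ = 0.9237 Ω.
Node voltage V_A = V_DC · R_p/(R_s + R_p) = 40.9 × 0.3106 = 12.70 mV.
I(R_b) = V_A / R_b = 12.70/1.12 = 11.34 mA.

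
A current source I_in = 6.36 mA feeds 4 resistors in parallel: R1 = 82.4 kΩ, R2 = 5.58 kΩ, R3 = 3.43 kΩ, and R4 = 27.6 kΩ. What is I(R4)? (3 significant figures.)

I ≈ 0.444 mA

ΣG = 1/82.4 + 1/5.58 + 1/3.43 + 1/27.6 = 0.5191.
Current divider: I(R4) = I_in · G_k/ΣG = 6.36 × (0.03623/0.5191) = 6.36 × 0.06979 = 0.4439 mA.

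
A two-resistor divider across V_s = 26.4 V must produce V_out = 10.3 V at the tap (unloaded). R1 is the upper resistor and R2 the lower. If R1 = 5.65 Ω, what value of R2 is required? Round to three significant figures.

Required fraction k = V_out/V_s = 0.3902.
Rearranging, R2 = R1·k/(1−k) = 5.65 × 0.6398 = 3.615 Ω.

R2 ≈ 3.61 Ω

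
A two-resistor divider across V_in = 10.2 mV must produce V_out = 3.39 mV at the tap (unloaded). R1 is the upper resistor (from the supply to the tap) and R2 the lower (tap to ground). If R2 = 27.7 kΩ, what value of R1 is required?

R1 ≈ 55.6 kΩ

The divider ratio is R2/(R1+R2) = 3.39/10.2 = 0.3324.
R1 = R2·(1/k − 1) = 27.7 × 2.009 = 55.65 kΩ.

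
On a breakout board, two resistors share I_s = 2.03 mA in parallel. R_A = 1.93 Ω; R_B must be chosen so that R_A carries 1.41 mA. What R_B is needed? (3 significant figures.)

The fraction through R_A equals R_B/(R_A+R_B).
With f = 0.6946, R_B = R_A · f/(1−f) = 1.93 × 2.274 = 4.389 Ω.

R_B ≈ 4.39 Ω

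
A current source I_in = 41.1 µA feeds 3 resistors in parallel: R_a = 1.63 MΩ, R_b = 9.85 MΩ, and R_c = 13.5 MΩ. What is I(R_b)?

I ≈ 5.29 µA

Total conductance ΣG = 1/1.63 + 1/9.85 + 1/13.5 = 0.7891 (units of 1/MΩ).
Current divider: I(R_b) = I_in · G_k/ΣG = 41.1 × (0.1015/0.7891) = 41.1 × 0.1287 = 5.288 µA.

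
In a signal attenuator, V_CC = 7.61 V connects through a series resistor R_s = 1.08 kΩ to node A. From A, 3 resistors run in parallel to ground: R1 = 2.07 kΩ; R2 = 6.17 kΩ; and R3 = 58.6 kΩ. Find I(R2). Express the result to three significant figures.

Equivalent of the parallel group: R_p = 1.510 kΩ.
V_A = 7.61 × 1.510/2.590 = 4.437 V.
I(R2) = V_A / R2 = 4.437/6.17 = 0.7191 mA.
(Equivalently: I_total = 2.938 mA, then current-divider fraction G_k/ΣG = 0.2447.)

I ≈ 0.719 mA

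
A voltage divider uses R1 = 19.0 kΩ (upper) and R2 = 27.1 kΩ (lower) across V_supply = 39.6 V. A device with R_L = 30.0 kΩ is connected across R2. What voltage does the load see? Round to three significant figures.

First combine the lower leg with the load: R2 ‖ R_L = 14.24 kΩ.
Now apply the divider: V_out = 39.6 × 0.4284 = 16.96 V.

V_out ≈ 17.0 V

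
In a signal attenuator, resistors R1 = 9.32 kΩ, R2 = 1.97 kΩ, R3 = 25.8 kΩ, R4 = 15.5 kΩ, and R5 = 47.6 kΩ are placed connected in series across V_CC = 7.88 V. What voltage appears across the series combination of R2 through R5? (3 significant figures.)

V ≈ 7.15 V

Total series resistance ΣR = 9.32 + 1.97 + 25.8 + 15.5 + 47.6 = 100.2 kΩ.
R_{R2..R5} = 1.97 + 25.8 + 15.5 + 47.6 = 90.87 kΩ.
By the voltage-divider rule, V = 7.88 × 90.87/100.2 = 7.147 V.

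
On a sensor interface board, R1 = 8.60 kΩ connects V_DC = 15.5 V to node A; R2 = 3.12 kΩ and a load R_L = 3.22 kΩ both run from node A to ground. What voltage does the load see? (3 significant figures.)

V_out ≈ 2.41 V

First combine the lower leg with the load: R2 ‖ R_L = 1.585 kΩ.
Then V_out = V_DC · R2'/(R1 + R2') = 15.5 × 1.585/10.18 = 2.412 V.
(Unloaded it would be 4.13 V; the load pulls it down.)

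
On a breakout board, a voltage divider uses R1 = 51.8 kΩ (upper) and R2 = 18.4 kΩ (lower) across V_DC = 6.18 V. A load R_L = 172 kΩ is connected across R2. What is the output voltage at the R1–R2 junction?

V_out ≈ 1.50 V

R2 ‖ R_L = (18.4 × 172)/(18.4 + 172) = 16.62 kΩ.
Then V_out = V_DC · R2'/(R1 + R2') = 6.18 × 16.62/68.42 = 1.501 V.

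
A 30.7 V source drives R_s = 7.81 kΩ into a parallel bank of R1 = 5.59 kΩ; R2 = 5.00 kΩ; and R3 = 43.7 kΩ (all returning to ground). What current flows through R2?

Equivalent of the parallel group: R_p = 2.489 kΩ.
V_A by voltage divider: V_A = 30.7 × 2.489/(7.81 + 2.489) = 7.419 V.
Branch current I = V_A/R2 = 7.419/5.00 = 1.484 mA.
(Check via current divider: I_total = 2.981 mA; share G_k/ΣG = 0.4978 → same result.)

I ≈ 1.48 mA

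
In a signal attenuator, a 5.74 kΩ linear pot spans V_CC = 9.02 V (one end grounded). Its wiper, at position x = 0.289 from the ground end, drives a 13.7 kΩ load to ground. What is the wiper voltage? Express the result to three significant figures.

V_out ≈ 2.40 V

Split the track: R_lower = x·R_p = 1.659 kΩ, R_upper = (1−x)·R_p = 4.081 kΩ.
R_L loads the lower segment: effective lower R = 1.480 kΩ.
V_out = 9.02 × 1.480/(4.081 + 1.480) = 2.400 V.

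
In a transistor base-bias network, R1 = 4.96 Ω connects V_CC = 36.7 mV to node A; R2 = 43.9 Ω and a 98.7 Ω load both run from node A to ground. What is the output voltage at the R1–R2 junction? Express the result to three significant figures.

V_out ≈ 31.5 mV

R2 ‖ R_L = (43.9 × 98.7)/(43.9 + 98.7) = 30.39 Ω.
Now apply the divider: V_out = 36.7 × 0.8597 = 31.55 mV.
(Unloaded it would be 33.0 mV; the load pulls it down.)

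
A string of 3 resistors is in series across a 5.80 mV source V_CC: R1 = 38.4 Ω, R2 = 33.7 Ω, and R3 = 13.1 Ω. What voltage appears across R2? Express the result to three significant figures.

Series total: ΣR = 38.4 + 33.7 + 13.1 = 85.20 Ω.
V = V_CC · R/ΣR = 5.80 × 0.3955 = 2.294 mV.

V ≈ 2.29 mV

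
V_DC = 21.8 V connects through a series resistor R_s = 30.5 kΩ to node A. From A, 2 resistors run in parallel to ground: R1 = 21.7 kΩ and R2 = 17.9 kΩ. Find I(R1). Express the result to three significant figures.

Combine the parallel branches: R_p = (1/21.7 + 1/17.9)⁻¹ = 9.809 kΩ.
V_A = 21.8 × 9.809/40.31 = 5.305 V.
I(R1) = V_A / R1 = 5.305/21.7 = 0.2445 mA.

I ≈ 0.244 mA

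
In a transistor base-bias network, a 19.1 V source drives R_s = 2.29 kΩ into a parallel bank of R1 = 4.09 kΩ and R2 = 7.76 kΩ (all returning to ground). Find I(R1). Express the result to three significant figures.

Parallel bank: R_p = 1/(1/4.09 + 1/7.76) = 2.678 kΩ.
Node voltage V_A = V_in · R_p/(R_s + R_p) = 19.1 × 0.5391 = 10.30 V.
Branch current I = V_A/R1 = 10.30/4.09 = 2.517 mA.

I ≈ 2.52 mA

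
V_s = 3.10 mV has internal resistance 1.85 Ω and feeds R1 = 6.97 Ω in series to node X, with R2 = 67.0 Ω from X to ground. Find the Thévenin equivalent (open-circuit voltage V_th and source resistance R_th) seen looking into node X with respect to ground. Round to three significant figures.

V_th ≈ 2.74 mV, R_th ≈ 7.79 Ω

R1' = 1.85 + 6.97 = 8.820 Ω (source resistance + R1).
V_th is the unloaded tap voltage: V_s · R2/(R1'+R2) = 3.10 × 0.8837 = 2.739 mV.
Zeroing V_s shorts the top of R1' to ground, so R_th = R1' ‖ R2 = 7.794 Ω.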